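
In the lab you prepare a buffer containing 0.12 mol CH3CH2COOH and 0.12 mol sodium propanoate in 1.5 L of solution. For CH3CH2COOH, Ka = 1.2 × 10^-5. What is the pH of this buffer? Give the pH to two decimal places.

pKa = −log(1.2 × 10^-5) = 4.921
pH = pKa + log([A⁻]/[HA]) = 4.921 + log(0.12/0.12)
pH = 4.921 + (+0.000) = 4.92

pH = 4.92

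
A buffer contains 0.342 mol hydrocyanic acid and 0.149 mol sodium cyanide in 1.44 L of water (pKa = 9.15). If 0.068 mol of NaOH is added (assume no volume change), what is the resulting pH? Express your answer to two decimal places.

pH = 9.05

After neutralization: n(HCN) = 0.274 mol, n(CN-) = 0.217 mol.
pH = pKa + log(n_CN-/n_HCN) = 9.15 + log(0.217/0.274) = 9.15 + (-0.101)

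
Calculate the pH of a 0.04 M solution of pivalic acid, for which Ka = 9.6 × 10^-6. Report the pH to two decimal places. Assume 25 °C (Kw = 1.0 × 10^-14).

(CH3)3CCOOH ⇌ (CH3)3CCOO- + H+
From the ICE table, Ka = x²/(0.04 − x) = 9.6 × 10^-6.
Assume x ≪ 0.04: x ≈ √(9.6 × 10^-6 × 0.04) = 6.20 × 10^-4 M
pH = −log(6.20 × 10^-4) = 3.21

pH = 3.21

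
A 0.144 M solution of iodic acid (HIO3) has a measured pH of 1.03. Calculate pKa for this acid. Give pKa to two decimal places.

pKa = 0.76

[H+] = 10^(-1.03) = 9.33 × 10^-2 M
At equilibrium [HA] = 0.144 − 9.33 × 10^-2 = 5.07 × 10^-2 M
Ka = [H+][A-]/[HA] = (9.33 × 10^-2)² / 5.07 × 10^-2 = 1.72 × 10^-1
pKa = -log(1.72 × 10^-1) = 0.76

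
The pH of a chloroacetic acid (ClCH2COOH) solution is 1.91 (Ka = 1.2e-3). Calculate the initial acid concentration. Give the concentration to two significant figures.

C₀ = 1.4 × 10^-1 M

[H+] = 10^(-1.91) = 1.23 × 10^-2 M = x
Ka = x²/(C₀ − x) ⇒ C₀ = x + x²/Ka
C₀ = 1.23 × 10^-2 + (1.23 × 10^-2)²/(1.2 × 10^-3) = 1.38 × 10^-1 M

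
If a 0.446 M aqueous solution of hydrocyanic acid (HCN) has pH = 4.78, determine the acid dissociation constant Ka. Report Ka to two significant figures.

[H+] = 10^(-4.78) = 1.66 × 10^-5 M
At equilibrium [HA] = 0.446 − 1.66 × 10^-5 = 4.46 × 10^-1 M
Ka = [H+][A-]/[HA] = (1.66 × 10^-5)² / 4.46 × 10^-1 = 6.2 × 10^-10

Ka = 6.2 × 10^-10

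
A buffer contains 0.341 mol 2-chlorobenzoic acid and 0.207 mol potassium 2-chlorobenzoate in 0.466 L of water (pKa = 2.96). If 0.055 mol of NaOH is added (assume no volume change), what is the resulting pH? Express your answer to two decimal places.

pH = 2.92

OH- converts ClC6H4COOH to ClC6H4COO-: ClC6H4COOH → 0.286 mol, ClC6H4COO- → 0.262 mol.
Henderson–Hasselbalch with mole ratio 0.262/0.286: pH = 2.96 + (-0.038)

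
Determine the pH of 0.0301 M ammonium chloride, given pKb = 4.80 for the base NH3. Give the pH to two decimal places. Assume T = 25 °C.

NH4+ is the conjugate acid of the weak base NH3.
Kb = 10^(−4.80) = 1.58 × 10^-5
Ka = Kw/Kb = 1.0×10^-14 / 1.58 × 10^-5 = 6.33 × 10^-10
Ka = [H+]²/(0.0301 − [H+]) = 6.33 × 10^-10
Assume [H+] ≪ 0.0301: [H+] ≈ √(6.33 × 10^-10 × 0.0301) = 4.37 × 10^-6 M
([H+]/C₀ = 0.015% < 5%, so the approximation holds.)
pH = −log(4.37 × 10^-6) = 5.36

pH = 5.36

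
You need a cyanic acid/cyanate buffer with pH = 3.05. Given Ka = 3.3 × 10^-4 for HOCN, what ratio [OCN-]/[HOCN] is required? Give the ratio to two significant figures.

ratio = 0.37

pKa = -log(3.3 × 10^-4) = 3.481
pH = pKa + log(r) ⇒ log(r) = 3.05 − 3.481 = -0.431
r = [OCN-]/[HOCN] = 10^(-0.431) = 0.371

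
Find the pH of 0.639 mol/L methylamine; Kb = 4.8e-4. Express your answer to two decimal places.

CH3NH2 + H2O ⇌ CH3NH3+ + OH-
From the ICE table, Kb = [OH-]²/(0.639 − [OH-]) = 4.8 × 10^-4.
Since Kb ≪ C₀, [OH-] ≈ √(Kb·C₀) = 1.75 × 10^-2 M.
Check: 2.7% ionized — well under 5%, approximation valid.
pOH = −log(1.75 × 10^-2) = 1.76; pH = 14.00 − 1.76 = 12.24

pH = 12.24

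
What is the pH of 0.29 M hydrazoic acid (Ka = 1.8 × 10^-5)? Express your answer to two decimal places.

HN3 ⇌ N3- + H+
Ka = x²/(0.29 − x) = 1.8 × 10^-5
Neglecting x in the denominator: x = √(1.8 × 10^-5 × 0.29) = 2.28 × 10^-3 M
(x/C₀ = 0.79% < 5%, so the approximation holds.)
pH = −log(2.28 × 10^-3) = 2.64

pH = 2.64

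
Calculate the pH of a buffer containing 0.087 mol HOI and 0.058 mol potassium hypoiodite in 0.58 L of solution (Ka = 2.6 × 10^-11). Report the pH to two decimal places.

pKa = −log(2.6 × 10^-11) = 10.585
Henderson–Hasselbalch: pH = pKa + log([OI-]/[HOI]) = 10.585 + log(0.058/0.087)
pH = 10.585 + (-0.176) = 10.41

pH = 10.41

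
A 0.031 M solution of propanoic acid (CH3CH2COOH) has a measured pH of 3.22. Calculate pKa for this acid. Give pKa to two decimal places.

[H+] = 10^(-3.22) = 6.03 × 10^-4 M
At equilibrium [HA] = 0.031 − 6.03 × 10^-4 = 3.04 × 10^-2 M
Ka = [H+][A-]/[HA] = (6.03 × 10^-4)² / 3.04 × 10^-2 = 1.20 × 10^-5
pKa = -log(1.20 × 10^-5) = 4.92

pKa = 4.92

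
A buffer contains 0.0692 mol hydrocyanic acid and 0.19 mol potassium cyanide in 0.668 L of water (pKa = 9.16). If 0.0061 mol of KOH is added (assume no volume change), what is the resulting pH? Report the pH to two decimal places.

pH = 9.65

OH- converts HCN to CN-: HCN → 0.0631 mol, CN- → 0.196 mol.
pH = pKa + log(n_CN-/n_HCN) = 9.16 + log(0.196/0.0631) = 9.16 + (+0.492)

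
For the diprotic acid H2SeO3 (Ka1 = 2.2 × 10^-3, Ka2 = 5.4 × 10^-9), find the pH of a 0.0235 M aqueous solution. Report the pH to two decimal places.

pH = 2.21

Since Ka1 ≫ Ka2, the first ionization dominates [H+].
Ka1 = x²/(0.0235 − x) = 2.2 × 10^-3
Solving the quadratic: x = (−Ka1 + √(Ka1² + 4·Ka1·C₀))/2 = 6.17 × 10^-3 M
pH = −log(6.17 × 10^-3) = 2.21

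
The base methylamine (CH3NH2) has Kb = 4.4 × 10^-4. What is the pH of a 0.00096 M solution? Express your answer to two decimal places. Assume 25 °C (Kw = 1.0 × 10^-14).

pH = 10.67

CH3NH2 + H2O ⇌ CH3NH3+ + OH-
Let x = [OH-] at equilibrium. Kb = x²/(0.00096 − x).
Here C₀/Kb ≈ 2.18, so the small-x approximation fails. Use the quadratic:
x = (−Kb + √(Kb² + 4·Kb·C₀))/2 = 4.66 × 10^-4 M
pOH = 3.33, so pH = 14.00 − pOH = 10.67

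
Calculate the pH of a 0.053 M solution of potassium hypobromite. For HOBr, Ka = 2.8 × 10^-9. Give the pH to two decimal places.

pH = 10.64

OBr- is the conjugate base of the weak acid HOBr.
Kb = Kw/Ka = 1.0×10^-14 / 2.8 × 10^-9 = 3.57 × 10^-6
Kb = [OH-]²/(0.053 − [OH-]) = 3.57 × 10^-6
Neglecting [OH-] in the denominator: [OH-] = √(3.57 × 10^-6 × 0.053) = 4.35 × 10^-4 M
([OH-]/C₀ = 0.82% < 5%, so the approximation holds.)
pOH = −log(4.35 × 10^-4) = 3.36; pH = 14.00 − 3.36 = 10.64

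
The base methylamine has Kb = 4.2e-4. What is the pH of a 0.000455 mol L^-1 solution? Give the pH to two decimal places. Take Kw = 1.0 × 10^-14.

pH = 10.44

CH3NH2 + H2O ⇌ CH3NH3+ + OH-
From the ICE table, Kb = x²/(0.000455 − x) = 4.2 × 10^-4.
x is not negligible relative to C₀; solve x² + 0.00042·x − 1.91e-07 = 0.
x = (−Kb + √(Kb² + 4·Kb·C₀))/2 = 2.75 × 10^-4 M
pOH = 3.56, so pH = 14.00 − pOH = 10.44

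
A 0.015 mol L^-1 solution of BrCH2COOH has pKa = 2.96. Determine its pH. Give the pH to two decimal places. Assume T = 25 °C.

BrCH2COOH ⇌ BrCH2COO- + H+
Ka = 10^(−2.96) = 1.10 × 10^-3
Let x = [H+] at equilibrium. Ka = x²/(0.015 − x).
x is not negligible relative to C₀; solve x² + 0.0011·x − 1.65e-05 = 0.
x = (−Ka + √(Ka² + 4·Ka·C₀))/2 = 3.55 × 10^-3 M
pH = −log(3.55 × 10^-3) = 2.45

pH = 2.45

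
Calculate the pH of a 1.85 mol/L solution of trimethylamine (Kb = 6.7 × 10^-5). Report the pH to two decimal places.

pH = 12.05

(CH3)3N + H2O ⇌ (CH3)3NH+ + OH-
Let x = [OH-] at equilibrium. Kb = x²/(1.85 − x).
Since Kb ≪ C₀, x ≈ √(Kb·C₀) = 1.11 × 10^-2 M.
(x/C₀ = 0.6% < 5%, so the approximation holds.)
pOH = −log(1.11 × 10^-2) = 1.95; pH = 14.00 − 1.95 = 12.05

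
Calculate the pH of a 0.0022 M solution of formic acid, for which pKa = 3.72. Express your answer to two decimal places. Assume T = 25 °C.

HCOOH ⇌ HCOO- + H+
Ka = 10^(−3.72) = 1.91 × 10^-4
Ka = x²/(0.0022 − x) = 1.91 × 10^-4
The 5% rule fails; solving x² + Ka·x − Ka·C₀ = 0 exactly:
x = [−0.000191 + √(0.000191² + 1.68e-06)]/2 = 5.60 × 10^-4 M
pH = −log[H+] = −log(5.60 × 10^-4) = 3.25

pH = 3.25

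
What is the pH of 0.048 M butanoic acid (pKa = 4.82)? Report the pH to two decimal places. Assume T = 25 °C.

pH = 3.07

CH3(CH2)2COOH ⇌ CH3(CH2)2COO- + H+
Ka = 10^(−4.82) = 1.51 × 10^-5
Let x = [H+] at equilibrium. Ka = x²/(0.048 − x).
Neglecting x in the denominator: x = √(1.51 × 10^-5 × 0.048) = 8.51 × 10^-4 M
Check: 1.8% ionized — well under 5%, approximation valid.
pH = −log[H+] = −log(8.51 × 10^-4) = 3.07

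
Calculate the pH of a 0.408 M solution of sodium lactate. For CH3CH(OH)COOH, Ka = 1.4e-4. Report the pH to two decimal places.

CH3CH(OH)COO- is the conjugate base of the weak acid CH3CH(OH)COOH.
Kb = Kw/Ka = 1.0×10^-14 / 1.4 × 10^-4 = 7.14 × 10^-11
From the ICE table, Kb = [OH-]²/(0.408 − [OH-]) = 7.14 × 10^-11.
Neglecting [OH-] in the denominator: [OH-] = √(7.14 × 10^-11 × 0.408) = 5.40 × 10^-6 M
pOH = −log(5.40 × 10^-6) = 5.27; pH = 14.00 − 5.27 = 8.73

pH = 8.73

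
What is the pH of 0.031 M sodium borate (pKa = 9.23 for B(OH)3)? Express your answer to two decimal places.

B(OH)4- is the conjugate base of the weak acid B(OH)3.
Ka = 10^(−9.23) = 5.89 × 10^-10
Kb = Kw/Ka = 1.0×10^-14 / 5.89 × 10^-10 = 1.70 × 10^-5
Let x = [OH-] at equilibrium. Kb = x²/(0.031 − x).
Since Kb ≪ C₀, x ≈ √(Kb·C₀) = 7.26 × 10^-4 M.
pOH = 3.14, so pH = 14.00 − pOH = 10.86

pH = 10.86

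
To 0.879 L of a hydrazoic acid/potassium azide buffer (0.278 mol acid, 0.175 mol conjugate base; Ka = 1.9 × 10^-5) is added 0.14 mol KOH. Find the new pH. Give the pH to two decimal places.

After neutralization: n(HN3) = 0.138 mol, n(N3-) = 0.315 mol.
pKa = −log(1.9 × 10^-5) = 4.721
pH = pKa + log(n_N3-/n_HN3) = 4.721 + log(0.315/0.138) = 4.721 + (+0.358)

pH = 5.08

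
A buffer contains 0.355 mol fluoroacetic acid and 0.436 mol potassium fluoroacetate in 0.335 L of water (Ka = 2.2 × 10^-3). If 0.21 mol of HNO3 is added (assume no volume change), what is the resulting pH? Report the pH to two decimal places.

After neutralization: n(FCH2COOH) = 0.565 mol, n(FCH2COO-) = 0.226 mol.
pKa = −log(2.2 × 10^-3) = 2.658
pH = pKa + log(n_FCH2COO-/n_FCH2COOH) = 2.658 + log(0.226/0.565) = 2.658 + (-0.398)

pH = 2.26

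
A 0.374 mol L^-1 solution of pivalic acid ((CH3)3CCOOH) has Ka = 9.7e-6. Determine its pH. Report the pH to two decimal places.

(CH3)3CCOOH ⇌ (CH3)3CCOO- + H+
Ka = x²/(0.374 − x) = 9.7 × 10^-6
Assume x ≪ 0.374: x ≈ √(9.7 × 10^-6 × 0.374) = 1.90 × 10^-3 M
(x/C₀ = 0.51% < 5%, so the approximation holds.)
pH = −log[H+] = −log(1.90 × 10^-3) = 2.72

pH = 2.72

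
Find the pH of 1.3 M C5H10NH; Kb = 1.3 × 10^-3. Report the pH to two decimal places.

pH = 12.61

C5H10NH + H2O ⇌ C5H10NH2+ + OH-
Kb = x²/(1.3 − x) = 1.3 × 10^-3
Neglecting x in the denominator: x = √(1.3 × 10^-3 × 1.3) = 4.11 × 10^-2 M
pOH = 1.39, so pH = 14.00 − pOH = 12.61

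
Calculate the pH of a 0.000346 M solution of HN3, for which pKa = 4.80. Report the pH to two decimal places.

HN3 ⇌ N3- + H+
Ka = 10^(−4.80) = 1.58 × 10^-5
From the ICE table, Ka = [H+]²/(0.000346 − [H+]) = 1.58 × 10^-5.
[H+] is not negligible relative to C₀; solve [H+]² + 1.58e-05·[H+] − 5.47e-09 = 0.
[H+] = (−Ka + √(Ka² + 4·Ka·C₀))/2 = 6.65 × 10^-5 M
pH = −log(6.65 × 10^-5) = 4.18

pH = 4.18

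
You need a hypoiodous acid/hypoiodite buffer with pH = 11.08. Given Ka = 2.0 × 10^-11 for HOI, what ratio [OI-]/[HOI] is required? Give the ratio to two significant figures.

pKa = -log(2.0 × 10^-11) = 10.699
pH = pKa + log(r) ⇒ log(r) = 11.08 − 10.699 = +0.381
r = [OI-]/[HOI] = 10^(+0.381) = 2.4

ratio = 2.4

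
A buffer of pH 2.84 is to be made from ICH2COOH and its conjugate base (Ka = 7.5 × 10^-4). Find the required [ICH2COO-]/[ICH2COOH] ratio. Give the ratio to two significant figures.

pKa = -log(7.5 × 10^-4) = 3.125
pH = pKa + log(r) ⇒ log(r) = 2.84 − 3.125 = -0.285
r = [ICH2COO-]/[ICH2COOH] = 10^(-0.285) = 0.519

ratio = 0.52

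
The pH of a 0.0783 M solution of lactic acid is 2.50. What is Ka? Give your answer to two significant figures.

[H+] = 10^(-2.50) = 3.16 × 10^-3 M
At equilibrium [HA] = 0.0783 − 3.16 × 10^-3 = 7.51 × 10^-2 M
Ka = [H+][A-]/[HA] = (3.16 × 10^-3)² / 7.51 × 10^-2 = 1.3 × 10^-4

Ka = 1.3 × 10^-4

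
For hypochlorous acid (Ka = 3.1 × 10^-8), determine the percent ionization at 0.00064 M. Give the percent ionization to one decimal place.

HOCl ⇌ OCl- + H+; let x = [H+] at equilibrium.
x ≈ √(Ka·C₀) = √(3.1 × 10^-8 × 0.00064) = 4.45 × 10^-6 M
% ionization = x/C₀ × 100% = 4.45 × 10^-6/0.00064 × 100% = 0.7%

0.7%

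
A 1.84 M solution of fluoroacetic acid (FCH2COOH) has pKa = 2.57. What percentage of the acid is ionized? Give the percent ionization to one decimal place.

FCH2COOH ⇌ FCH2COO- + H+; let x = [H+] at equilibrium.
Ka = 10^(−2.57) = 2.69 × 10^-3
x ≈ √(Ka·C₀) = √(2.69 × 10^-3 × 1.84) = 7.04 × 10^-2 M
Fraction ionized = 7.04 × 10^-2 / 1.84 = 0.0383 → 3.8%

3.8%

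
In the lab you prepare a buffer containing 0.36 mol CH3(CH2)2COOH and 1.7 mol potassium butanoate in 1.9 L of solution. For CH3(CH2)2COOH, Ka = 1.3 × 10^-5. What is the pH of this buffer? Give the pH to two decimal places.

pKa = −log(1.3 × 10^-5) = 4.886
pH = pKa + log([A⁻]/[HA]) = 4.886 + log(1.7/0.36)
pH = 4.886 + (+0.674) = 5.56

pH = 5.56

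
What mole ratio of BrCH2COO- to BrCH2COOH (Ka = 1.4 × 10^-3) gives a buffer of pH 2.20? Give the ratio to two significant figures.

ratio = 0.22

pKa = -log(1.4 × 10^-3) = 2.854
pH = pKa + log(r) ⇒ log(r) = 2.20 − 2.854 = -0.654
r = [BrCH2COO-]/[BrCH2COOH] = 10^(-0.654) = 0.222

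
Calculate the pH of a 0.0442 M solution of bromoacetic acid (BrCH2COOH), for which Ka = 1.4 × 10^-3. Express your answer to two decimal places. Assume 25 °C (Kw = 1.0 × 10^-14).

BrCH2COOH ⇌ BrCH2COO- + H+
Ka = [H+]²/(0.0442 − [H+]) = 1.4 × 10^-3
The 5% rule fails; solving [H+]² + Ka·[H+] − Ka·C₀ = 0 exactly:
[H+] = (−Ka + √(Ka² + 4·Ka·C₀))/2 = 7.20 × 10^-3 M
pH = −log[H+] = −log(7.20 × 10^-3) = 2.14

pH = 2.14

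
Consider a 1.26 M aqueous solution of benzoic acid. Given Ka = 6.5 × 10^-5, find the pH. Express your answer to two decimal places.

pH = 2.04

C6H5COOH ⇌ C6H5COO- + H+
From the ICE table, Ka = [H+]²/(1.26 − [H+]) = 6.5 × 10^-5.
Assume [H+] ≪ 1.26: [H+] ≈ √(6.5 × 10^-5 × 1.26) = 9.05 × 10^-3 M
pH = −log[H+] = −log(9.05 × 10^-3) = 2.04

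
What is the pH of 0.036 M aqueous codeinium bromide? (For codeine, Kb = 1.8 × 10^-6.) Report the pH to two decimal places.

C18H22NO3+ is the conjugate acid of the weak base C18H21NO3.
Ka = Kw/Kb = 1.0×10^-14 / 1.8 × 10^-6 = 5.56 × 10^-9
Ka = [H+]²/(0.036 − [H+]) = 5.56 × 10^-9
Neglecting [H+] in the denominator: [H+] = √(5.56 × 10^-9 × 0.036) = 1.41 × 10^-5 M
pH = −log[H+] = −log(1.41 × 10^-5) = 4.85

pH = 4.85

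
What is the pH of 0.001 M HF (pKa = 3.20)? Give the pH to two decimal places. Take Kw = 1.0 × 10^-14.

pH = 3.27

HF ⇌ F- + H+
Ka = 10^(−3.20) = 6.31 × 10^-4
Let x = [H+] at equilibrium. Ka = x²/(0.001 − x).
Here C₀/Ka ≈ 1.58, so the small-x approximation fails. Use the quadratic:
x = (−Ka + √(Ka² + 4·Ka·C₀))/2 = 5.39 × 10^-4 M
pH = −log(5.39 × 10^-4) = 3.27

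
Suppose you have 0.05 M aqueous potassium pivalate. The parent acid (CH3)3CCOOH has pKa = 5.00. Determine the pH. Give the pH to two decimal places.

(CH3)3CCOO- is the conjugate base of the weak acid (CH3)3CCOOH.
Ka = 10^(−5.00) = 1.00 × 10^-5
Kb = Kw/Ka = 1.0×10^-14 / 1.00 × 10^-5 = 1.00 × 10^-9
Kb = x²/(0.05 − x) = 1.00 × 10^-9
Since Kb ≪ C₀, x ≈ √(Kb·C₀) = 7.07 × 10^-6 M.
(x/C₀ = 0.014% < 5%, so the approximation holds.)
pOH = 5.15, so pH = 14.00 − pOH = 8.85

pH = 8.85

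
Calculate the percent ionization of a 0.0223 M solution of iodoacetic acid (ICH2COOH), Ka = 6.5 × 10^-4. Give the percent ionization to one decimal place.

15.7%

ICH2COOH ⇌ ICH2COO- + H+; let x = [H+] at equilibrium.
Solve x² + 0.00065x − 1.45e-05 = 0 → x = 3.50 × 10^-3 M
% ionization = x/C₀ × 100% = 3.50 × 10^-3/0.0223 × 100% = 15.7%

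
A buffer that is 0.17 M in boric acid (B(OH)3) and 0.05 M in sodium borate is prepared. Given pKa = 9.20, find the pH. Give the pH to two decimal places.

Using pH = pKa + log([base]/[acid]) with [base]/[acid] = 0.05/0.17:
pH = 9.20 + (-0.531) = 8.67

pH = 8.67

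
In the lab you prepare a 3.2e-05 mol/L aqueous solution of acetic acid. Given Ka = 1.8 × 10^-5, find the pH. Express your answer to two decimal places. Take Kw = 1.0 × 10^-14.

pH = 4.78

CH3COOH ⇌ CH3COO- + H+
Ka = [H+]²/(3.2e-05 − [H+]) = 1.8 × 10^-5
[H+] is not negligible relative to C₀; solve [H+]² + 1.8e-05·[H+] − 5.76e-10 = 0.
[H+] = [−1.8e-05 + √(1.8e-05² + 2.3e-09)]/2 = 1.66 × 10^-5 M
pH = −log(1.66 × 10^-5) = 4.78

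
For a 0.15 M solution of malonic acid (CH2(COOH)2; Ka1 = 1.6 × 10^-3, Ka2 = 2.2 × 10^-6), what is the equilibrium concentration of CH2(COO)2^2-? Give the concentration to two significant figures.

2.2 × 10^-6 M

First ionization gives [H+] ≈ [CH2(COOH)COO-] = 1.47 × 10^-2 M.
Second step: Ka2 = [H+][CH2(COO)2^2-]/[CH2(COOH)COO-] ≈ [CH2(COO)2^2-] (since [H+] ≈ [CH2(COOH)COO-]).
So [CH2(COO)2^2-] ≈ Ka2.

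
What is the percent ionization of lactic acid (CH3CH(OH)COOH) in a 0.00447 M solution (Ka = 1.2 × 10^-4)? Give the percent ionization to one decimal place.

CH3CH(OH)COOH ⇌ CH3CH(OH)COO- + H+; let x = [H+] at equilibrium.
Ka = x²/(C₀ − x); solving the quadratic gives x = 6.75 × 10^-4 M.
% ionization = x/C₀ × 100% = 6.75 × 10^-4/0.00447 × 100% = 15.1%

15.1%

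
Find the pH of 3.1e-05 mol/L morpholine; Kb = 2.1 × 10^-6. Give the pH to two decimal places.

pH = 8.85

C4H8ONH + H2O ⇌ C4H8ONH2+ + OH-
From the ICE table, Kb = [OH-]²/(3.1e-05 − [OH-]) = 2.1 × 10^-6.
The 5% rule fails; solving [OH-]² + Kb·[OH-] − Kb·C₀ = 0 exactly:
[OH-] = [−2.1e-06 + √(2.1e-06² + 2.6e-10)]/2 = 7.09 × 10^-6 M
pOH = −log(7.09 × 10^-6) = 5.15; pH = 14.00 − 5.15 = 8.85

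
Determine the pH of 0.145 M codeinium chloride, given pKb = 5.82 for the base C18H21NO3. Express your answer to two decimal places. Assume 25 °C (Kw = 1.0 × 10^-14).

pH = 4.51

C18H22NO3+ is the conjugate acid of the weak base C18H21NO3.
Kb = 10^(−5.82) = 1.51 × 10^-6
Ka = Kw/Kb = 1.0×10^-14 / 1.51 × 10^-6 = 6.62 × 10^-9
Ka = [H+]²/(0.145 − [H+]) = 6.62 × 10^-9
Since Ka ≪ C₀, [H+] ≈ √(Ka·C₀) = 3.10 × 10^-5 M.
pH = −log(3.10 × 10^-5) = 4.51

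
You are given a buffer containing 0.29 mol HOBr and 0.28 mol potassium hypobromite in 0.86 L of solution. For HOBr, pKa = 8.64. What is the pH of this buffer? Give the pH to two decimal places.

pH = 8.62

Henderson–Hasselbalch: pH = pKa + log([OBr-]/[HOBr]) = 8.64 + log(0.28/0.29)
pH = 8.64 + (-0.015) = 8.62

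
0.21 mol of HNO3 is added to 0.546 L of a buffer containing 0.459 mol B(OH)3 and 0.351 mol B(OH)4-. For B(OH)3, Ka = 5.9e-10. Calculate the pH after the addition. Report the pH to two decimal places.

After neutralization: n(B(OH)3) = 0.669 mol, n(B(OH)4-) = 0.141 mol.
pKa = −log(5.9 × 10^-10) = 9.229
pH = pKa + log([A⁻]/[HA]) = 9.229 + log(0.141/0.669) = 9.229 -0.676

pH = 8.55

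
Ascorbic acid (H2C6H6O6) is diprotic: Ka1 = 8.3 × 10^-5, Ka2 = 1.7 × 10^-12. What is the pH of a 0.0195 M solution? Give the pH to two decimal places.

pH = 2.91

Ka1 ≫ Ka2, so treat the first dissociation as the only significant source of H+.
Ka1 = x²/(0.0195 − x) = 8.3 × 10^-5
Solving the quadratic: x = (−Ka1 + √(Ka1² + 4·Ka1·C₀))/2 = 1.23 × 10^-3 M
pH = −log(1.23 × 10^-3) = 2.91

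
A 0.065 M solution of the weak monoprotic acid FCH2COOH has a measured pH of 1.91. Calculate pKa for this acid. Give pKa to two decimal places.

pKa = 2.54

[H+] = 10^(-1.91) = 1.23 × 10^-2 M
At equilibrium [HA] = 0.065 − 1.23 × 10^-2 = 5.27 × 10^-2 M
Ka = [H+][A-]/[HA] = (1.23 × 10^-2)² / 5.27 × 10^-2 = 2.87 × 10^-3
pKa = -log(2.87 × 10^-3) = 2.54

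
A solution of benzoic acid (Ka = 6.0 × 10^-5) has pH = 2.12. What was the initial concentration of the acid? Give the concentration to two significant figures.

C₀ = 9.7 × 10^-1 M

[H+] = 10^(-2.12) = 7.59 × 10^-3 M = x
Ka = x²/(C₀ − x) ⇒ C₀ = x + x²/Ka
C₀ = 7.59 × 10^-3 + (7.59 × 10^-3)²/(6.0 × 10^-5) = 9.68 × 10^-1 M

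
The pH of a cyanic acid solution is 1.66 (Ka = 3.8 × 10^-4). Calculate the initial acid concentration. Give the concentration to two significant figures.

C₀ = 1.3 M

[H+] = 10^(-1.66) = 2.19 × 10^-2 M = x
Ka = x²/(C₀ − x) ⇒ C₀ = x + x²/Ka
C₀ = 2.19 × 10^-2 + (2.19 × 10^-2)²/(3.8 × 10^-4) = 1.28 M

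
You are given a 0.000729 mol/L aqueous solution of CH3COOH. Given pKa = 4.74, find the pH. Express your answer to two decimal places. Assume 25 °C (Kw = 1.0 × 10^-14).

CH3COOH ⇌ CH3COO- + H+
Ka = 10^(−4.74) = 1.82 × 10^-5
Ka = [H+]²/(0.000729 − [H+]) = 1.82 × 10^-5
[H+] is not negligible relative to C₀; solve [H+]² + 1.82e-05·[H+] − 1.33e-08 = 0.
[H+] = (−Ka + √(Ka² + 4·Ka·C₀))/2 = 1.06 × 10^-4 M
pH = −log(1.06 × 10^-4) = 3.97

pH = 3.97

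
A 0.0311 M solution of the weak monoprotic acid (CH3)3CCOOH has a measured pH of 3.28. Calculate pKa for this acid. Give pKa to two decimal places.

[H+] = 10^(-3.28) = 5.25 × 10^-4 M
At equilibrium [HA] = 0.0311 − 5.25 × 10^-4 = 3.06 × 10^-2 M
Ka = [H+][A-]/[HA] = (5.25 × 10^-4)² / 3.06 × 10^-2 = 9.01 × 10^-6
pKa = -log(9.01 × 10^-6) = 5.05

pKa = 5.05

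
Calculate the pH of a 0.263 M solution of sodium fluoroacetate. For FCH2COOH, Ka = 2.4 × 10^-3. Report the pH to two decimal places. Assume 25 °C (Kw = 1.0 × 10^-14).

pH = 8.02

FCH2COO- is the conjugate base of the weak acid FCH2COOH.
Kb = Kw/Ka = 1.0×10^-14 / 2.4 × 10^-3 = 4.17 × 10^-12
From the ICE table, Kb = [OH-]²/(0.263 − [OH-]) = 4.17 × 10^-12.
Neglecting [OH-] in the denominator: [OH-] = √(4.17 × 10^-12 × 0.263) = 1.05 × 10^-6 M
Check: 0.0004% ionized — well under 5%, approximation valid.
pOH = −log(1.05 × 10^-6) = 5.98; pH = 14.00 − 5.98 = 8.02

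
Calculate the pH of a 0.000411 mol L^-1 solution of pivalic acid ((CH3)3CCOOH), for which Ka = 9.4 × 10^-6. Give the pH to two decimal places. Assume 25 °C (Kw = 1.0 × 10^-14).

pH = 4.24

(CH3)3CCOOH ⇌ (CH3)3CCOO- + H+
Ka = x²/(0.000411 − x) = 9.4 × 10^-6
Here C₀/Ka ≈ 43.7, so the small-x approximation fails. Use the quadratic:
x = (−Ka + √(Ka² + 4·Ka·C₀))/2 = 5.76 × 10^-5 M
pH = −log(5.76 × 10^-5) = 4.24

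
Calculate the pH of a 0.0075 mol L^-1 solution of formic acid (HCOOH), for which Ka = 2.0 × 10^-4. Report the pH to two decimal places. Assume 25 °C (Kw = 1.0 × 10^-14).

pH = 2.95

HCOOH ⇌ HCOO- + H+
From the ICE table, Ka = x²/(0.0075 − x) = 2.0 × 10^-4.
Here C₀/Ka ≈ 37.5, so the small-x approximation fails. Use the quadratic:
x = (−Ka + √(Ka² + 4·Ka·C₀))/2 = 1.13 × 10^-3 M
pH = −log[H+] = −log(1.13 × 10^-3) = 2.95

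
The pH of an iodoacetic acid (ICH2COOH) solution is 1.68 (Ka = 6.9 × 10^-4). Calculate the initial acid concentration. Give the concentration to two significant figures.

[H+] = 10^(-1.68) = 2.09 × 10^-2 M = x
Ka = x²/(C₀ − x) ⇒ C₀ = x + x²/Ka
C₀ = 2.09 × 10^-2 + (2.09 × 10^-2)²/(6.9 × 10^-4) = 6.54 × 10^-1 M

C₀ = 6.5 × 10^-1 M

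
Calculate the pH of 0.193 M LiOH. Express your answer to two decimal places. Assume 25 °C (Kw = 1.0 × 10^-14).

pH = 13.29

LiOH is a strong base; [OH-] = 0.193 M.
pOH = -log(0.193) = 0.71
pH = 14.00 - 0.71 = 13.29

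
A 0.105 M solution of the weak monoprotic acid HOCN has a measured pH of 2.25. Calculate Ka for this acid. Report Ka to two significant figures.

[H+] = 10^(-2.25) = 5.62 × 10^-3 M
At equilibrium [HA] = 0.105 − 5.62 × 10^-3 = 9.94 × 10^-2 M
Ka = [H+][A-]/[HA] = (5.62 × 10^-3)² / 9.94 × 10^-2 = 3.2 × 10^-4

Ka = 3.2 × 10^-4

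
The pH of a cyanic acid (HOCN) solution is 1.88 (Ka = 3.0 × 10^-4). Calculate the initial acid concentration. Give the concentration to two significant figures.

C₀ = 5.9 × 10^-1 M

[H+] = 10^(-1.88) = 1.32 × 10^-2 M = x
Ka = x²/(C₀ − x) ⇒ C₀ = x + x²/Ka
C₀ = 1.32 × 10^-2 + (1.32 × 10^-2)²/(3.0 × 10^-4) = 5.94 × 10^-1 M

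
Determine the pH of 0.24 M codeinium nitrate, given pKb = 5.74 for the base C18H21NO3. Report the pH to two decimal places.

pH = 4.44

C18H22NO3+ is the conjugate acid of the weak base C18H21NO3.
Kb = 10^(−5.74) = 1.82 × 10^-6
Ka = Kw/Kb = 1.0×10^-14 / 1.82 × 10^-6 = 5.49 × 10^-9
Ka = [H+]²/(0.24 − [H+]) = 5.49 × 10^-9
Since Ka ≪ C₀, [H+] ≈ √(Ka·C₀) = 3.63 × 10^-5 M.
Check: 0.015% ionized — well under 5%, approximation valid.
pH = −log(3.63 × 10^-5) = 4.44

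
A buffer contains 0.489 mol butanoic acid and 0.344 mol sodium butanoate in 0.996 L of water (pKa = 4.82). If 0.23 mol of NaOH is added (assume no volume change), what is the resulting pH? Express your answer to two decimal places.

pH = 5.17

After neutralization: n(CH3(CH2)2COOH) = 0.259 mol, n(CH3(CH2)2COO-) = 0.574 mol.
Henderson–Hasselbalch with mole ratio 0.574/0.259: pH = 4.82 + (+0.346)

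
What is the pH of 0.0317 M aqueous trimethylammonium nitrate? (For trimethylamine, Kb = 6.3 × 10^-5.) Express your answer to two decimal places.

(CH3)3NH+ is the conjugate acid of the weak base (CH3)3N.
Ka = Kw/Kb = 1.0×10^-14 / 6.3 × 10^-5 = 1.59 × 10^-10
Ka = [H+]²/(0.0317 − [H+]) = 1.59 × 10^-10
Assume [H+] ≪ 0.0317: [H+] ≈ √(1.59 × 10^-10 × 0.0317) = 2.25 × 10^-6 M
Check: 0.0071% ionized — well under 5%, approximation valid.
pH = −log[H+] = −log(2.25 × 10^-6) = 5.65

pH = 5.65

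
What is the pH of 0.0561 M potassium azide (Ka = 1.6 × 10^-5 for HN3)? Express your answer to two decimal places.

pH = 8.77

N3- is the conjugate base of the weak acid HN3.
Kb = Kw/Ka = 1.0×10^-14 / 1.6 × 10^-5 = 6.25 × 10^-10
From the ICE table, Kb = x²/(0.0561 − x) = 6.25 × 10^-10.
Assume x ≪ 0.0561: x ≈ √(6.25 × 10^-10 × 0.0561) = 5.92 × 10^-6 M
Check: 0.011% ionized — well under 5%, approximation valid.
pOH = −log(5.92 × 10^-6) = 5.23; pH = 14.00 − 5.23 = 8.77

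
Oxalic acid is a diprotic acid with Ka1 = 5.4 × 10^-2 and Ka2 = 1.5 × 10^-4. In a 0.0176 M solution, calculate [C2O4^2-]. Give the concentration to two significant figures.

1.5 × 10^-4 M

First ionization gives [H+] ≈ [HC2O4-] = 1.40 × 10^-2 M.
Second step: Ka2 = [H+][C2O4^2-]/[HC2O4-] ≈ [C2O4^2-] (since [H+] ≈ [HC2O4-]).
So [C2O4^2-] ≈ Ka2.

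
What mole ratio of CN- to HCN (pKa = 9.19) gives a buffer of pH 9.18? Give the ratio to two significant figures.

pH = pKa + log(r) ⇒ log(r) = 9.18 − 9.19 = -0.01
r = [CN-]/[HCN] = 10^(-0.01) = 0.977

ratio = 0.98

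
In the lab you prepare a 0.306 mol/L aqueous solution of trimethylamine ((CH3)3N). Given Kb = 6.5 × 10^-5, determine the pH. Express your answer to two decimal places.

(CH3)3N + H2O ⇌ (CH3)3NH+ + OH-
Kb = [OH-]²/(0.306 − [OH-]) = 6.5 × 10^-5
Since Kb ≪ C₀, [OH-] ≈ √(Kb·C₀) = 4.46 × 10^-3 M.
Check: 1.5% ionized — well under 5%, approximation valid.
pOH = −log(4.46 × 10^-3) = 2.35; pH = 14.00 − 2.35 = 11.65

pH = 11.65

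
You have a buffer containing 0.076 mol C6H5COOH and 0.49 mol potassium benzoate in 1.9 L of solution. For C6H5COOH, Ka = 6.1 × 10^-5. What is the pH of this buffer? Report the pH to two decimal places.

pKa = −log(6.1 × 10^-5) = 4.215
pH = pKa + log([A⁻]/[HA]) = 4.215 + log(0.49/0.076)
pH = 4.215 + (+0.809) = 5.02

pH = 5.02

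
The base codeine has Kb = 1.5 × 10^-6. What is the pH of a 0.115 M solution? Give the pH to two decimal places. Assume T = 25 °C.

C18H21NO3 + H2O ⇌ C18H22NO3+ + OH-
Kb = x²/(0.115 − x) = 1.5 × 10^-6
Neglecting x in the denominator: x = √(1.5 × 10^-6 × 0.115) = 4.15 × 10^-4 M
(x/C₀ = 0.36% < 5%, so the approximation holds.)
pOH = 3.38, so pH = 14.00 − pOH = 10.62

pH = 10.62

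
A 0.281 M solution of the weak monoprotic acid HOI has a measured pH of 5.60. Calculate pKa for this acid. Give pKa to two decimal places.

pKa = 10.65

[H+] = 10^(-5.60) = 2.51 × 10^-6 M
At equilibrium [HA] = 0.281 − 2.51 × 10^-6 = 2.81 × 10^-1 M
Ka = [H+][A-]/[HA] = (2.51 × 10^-6)² / 2.81 × 10^-1 = 2.24 × 10^-11
pKa = -log(2.24 × 10^-11) = 10.65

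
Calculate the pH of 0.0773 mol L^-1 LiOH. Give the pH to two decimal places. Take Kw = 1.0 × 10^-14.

LiOH is a strong base; [OH-] = 0.0773 M.
pOH = -log(0.0773) = 1.11
pH = 14.00 - 1.11 = 12.89

pH = 12.89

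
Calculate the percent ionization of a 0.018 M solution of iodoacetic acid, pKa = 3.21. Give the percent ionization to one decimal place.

ICH2COOH ⇌ ICH2COO- + H+; let x = [H+] at equilibrium.
Ka = 10^(−3.21) = 6.17 × 10^-4
Solve x² + 0.000617x − 1.11e-05 = 0 → x = 3.04 × 10^-3 M
% ionization = x/C₀ × 100% = 3.04 × 10^-3/0.018 × 100% = 16.9%

16.9%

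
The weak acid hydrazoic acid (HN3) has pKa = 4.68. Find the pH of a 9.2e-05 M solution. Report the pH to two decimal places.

HN3 ⇌ N3- + H+
Ka = 10^(−4.68) = 2.09 × 10^-5
Ka = [H+]²/(9.2e-05 − [H+]) = 2.09 × 10^-5
[H+] is not negligible relative to C₀; solve [H+]² + 2.09e-05·[H+] − 1.92e-09 = 0.
[H+] = (−Ka + √(Ka² + 4·Ka·C₀))/2 = 3.46 × 10^-5 M
pH = −log[H+] = −log(3.46 × 10^-5) = 4.46

pH = 4.46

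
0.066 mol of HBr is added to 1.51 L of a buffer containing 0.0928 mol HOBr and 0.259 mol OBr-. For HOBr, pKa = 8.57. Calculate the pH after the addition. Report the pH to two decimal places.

After neutralization: n(HOBr) = 0.159 mol, n(OBr-) = 0.193 mol.
pH = pKa + log(n_OBr-/n_HOBr) = 8.57 + log(0.193/0.159) = 8.57 + (+0.084)

pH = 8.65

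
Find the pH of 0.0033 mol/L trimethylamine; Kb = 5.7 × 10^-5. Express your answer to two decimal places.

(CH3)3N + H2O ⇌ (CH3)3NH+ + OH-
Kb = x²/(0.0033 − x) = 5.7 × 10^-5
The 5% rule fails; solving x² + Kb·x − Kb·C₀ = 0 exactly:
x = (−Kb + √(Kb² + 4·Kb·C₀))/2 = 4.06 × 10^-4 M
pOH = 3.39, so pH = 14.00 − pOH = 10.61

pH = 10.61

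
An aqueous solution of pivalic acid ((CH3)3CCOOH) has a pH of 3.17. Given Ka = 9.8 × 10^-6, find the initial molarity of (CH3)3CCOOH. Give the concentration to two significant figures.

[H+] = 10^(-3.17) = 6.76 × 10^-4 M = x
Ka = x²/(C₀ − x) ⇒ C₀ = x + x²/Ka
C₀ = 6.76 × 10^-4 + (6.76 × 10^-4)²/(9.8 × 10^-6) = 4.73 × 10^-2 M

C₀ = 4.7 × 10^-2 M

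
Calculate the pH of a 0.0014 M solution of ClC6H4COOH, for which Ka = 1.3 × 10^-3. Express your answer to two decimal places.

pH = 3.07

ClC6H4COOH ⇌ ClC6H4COO- + H+
Ka = [H+]²/(0.0014 − [H+]) = 1.3 × 10^-3
The 5% rule fails; solving [H+]² + Ka·[H+] − Ka·C₀ = 0 exactly:
[H+] = (−Ka + √(Ka² + 4·Ka·C₀))/2 = 8.47 × 10^-4 M
pH = −log[H+] = −log(8.47 × 10^-4) = 3.07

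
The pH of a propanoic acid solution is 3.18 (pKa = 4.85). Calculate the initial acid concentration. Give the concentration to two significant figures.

C₀ = 3.2 × 10^-2 M

[H+] = 10^(-3.18) = 6.61 × 10^-4 M = x
Ka = 10^(−4.85) = 1.41 × 10^-5
Ka = x²/(C₀ − x) ⇒ C₀ = x + x²/Ka
C₀ = 6.61 × 10^-4 + (6.61 × 10^-4)²/(1.41 × 10^-5) = 3.16 × 10^-2 M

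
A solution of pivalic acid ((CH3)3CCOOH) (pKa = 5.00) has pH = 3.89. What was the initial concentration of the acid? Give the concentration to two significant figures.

[H+] = 10^(-3.89) = 1.29 × 10^-4 M = x
Ka = 10^(−5.00) = 1.00 × 10^-5
Ka = x²/(C₀ − x) ⇒ C₀ = x + x²/Ka
C₀ = 1.29 × 10^-4 + (1.29 × 10^-4)²/(1.00 × 10^-5) = 1.79 × 10^-3 M

C₀ = 1.8 × 10^-3 M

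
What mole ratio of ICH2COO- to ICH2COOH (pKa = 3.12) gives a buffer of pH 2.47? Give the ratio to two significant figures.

pH = pKa + log(r) ⇒ log(r) = 2.47 − 3.12 = -0.65
r = [ICH2COO-]/[ICH2COOH] = 10^(-0.65) = 0.224

ratio = 0.22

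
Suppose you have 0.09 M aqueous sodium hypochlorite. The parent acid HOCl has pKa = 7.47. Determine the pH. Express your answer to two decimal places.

OCl- is the conjugate base of the weak acid HOCl.
Ka = 10^(−7.47) = 3.39 × 10^-8
Kb = Kw/Ka = 1.0×10^-14 / 3.39 × 10^-8 = 2.95 × 10^-7
Let x = [OH-] at equilibrium. Kb = x²/(0.09 − x).
Since Kb ≪ C₀, x ≈ √(Kb·C₀) = 1.63 × 10^-4 M.
pOH = 3.79, so pH = 14.00 − pOH = 10.21

pH = 10.21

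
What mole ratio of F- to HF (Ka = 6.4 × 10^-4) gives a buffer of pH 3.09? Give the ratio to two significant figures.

pKa = -log(6.4 × 10^-4) = 3.194
pH = pKa + log(r) ⇒ log(r) = 3.09 − 3.194 = -0.104
r = [F-]/[HF] = 10^(-0.104) = 0.787

ratio = 0.79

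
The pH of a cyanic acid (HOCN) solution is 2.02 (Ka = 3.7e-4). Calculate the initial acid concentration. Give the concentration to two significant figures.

C₀ = 2.6 × 10^-1 M

[H+] = 10^(-2.02) = 9.55 × 10^-3 M = x
Ka = x²/(C₀ − x) ⇒ C₀ = x + x²/Ka
C₀ = 9.55 × 10^-3 + (9.55 × 10^-3)²/(3.7 × 10^-4) = 2.56 × 10^-1 M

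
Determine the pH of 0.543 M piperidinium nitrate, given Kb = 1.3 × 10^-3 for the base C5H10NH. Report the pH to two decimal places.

C5H10NH2+ is the conjugate acid of the weak base C5H10NH.
Ka = Kw/Kb = 1.0×10^-14 / 1.3 × 10^-3 = 7.69 × 10^-12
Ka = x²/(0.543 − x) = 7.69 × 10^-12
Since Ka ≪ C₀, x ≈ √(Ka·C₀) = 2.04 × 10^-6 M.
Check: 0.00038% ionized — well under 5%, approximation valid.
pH = −log[H+] = −log(2.04 × 10^-6) = 5.69

pH = 5.69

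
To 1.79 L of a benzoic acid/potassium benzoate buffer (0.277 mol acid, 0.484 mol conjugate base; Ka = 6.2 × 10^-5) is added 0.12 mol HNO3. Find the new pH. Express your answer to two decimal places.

Added H+ converts C6H5COO- to C6H5COOH: C6H5COOH → 0.397 mol, C6H5COO- → 0.364 mol.
pKa = −log(6.2 × 10^-5) = 4.208
pH = pKa + log([A⁻]/[HA]) = 4.208 + log(0.364/0.397) = 4.208 -0.038

pH = 4.17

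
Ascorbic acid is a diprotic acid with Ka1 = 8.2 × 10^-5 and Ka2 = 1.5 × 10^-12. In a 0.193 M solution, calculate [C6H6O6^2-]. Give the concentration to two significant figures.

1.5 × 10^-12 M

First ionization gives [H+] ≈ [HC6H6O6-] = 3.98 × 10^-3 M.
Second step: Ka2 = [H+][C6H6O6^2-]/[HC6H6O6-] ≈ [C6H6O6^2-] (since [H+] ≈ [HC6H6O6-]).
So [C6H6O6^2-] ≈ Ka2.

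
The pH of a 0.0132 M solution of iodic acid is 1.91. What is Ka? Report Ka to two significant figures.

[H+] = 10^(-1.91) = 1.23 × 10^-2 M
At equilibrium [HA] = 0.0132 − 1.23 × 10^-2 = 9.00 × 10^-4 M
Ka = [H+][A-]/[HA] = (1.23 × 10^-2)² / 9.00 × 10^-4 = 1.7 × 10^-1

Ka = 1.7 × 10^-1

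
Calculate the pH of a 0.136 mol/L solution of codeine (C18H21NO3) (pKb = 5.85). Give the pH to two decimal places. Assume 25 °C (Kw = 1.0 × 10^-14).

C18H21NO3 + H2O ⇌ C18H22NO3+ + OH-
Kb = 10^(−5.85) = 1.41 × 10^-6
From the ICE table, Kb = x²/(0.136 − x) = 1.41 × 10^-6.
Neglecting x in the denominator: x = √(1.41 × 10^-6 × 0.136) = 4.38 × 10^-4 M
pOH = 3.36, so pH = 14.00 − pOH = 10.64

pH = 10.64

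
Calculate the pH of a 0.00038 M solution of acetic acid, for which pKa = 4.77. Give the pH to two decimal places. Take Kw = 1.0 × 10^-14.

pH = 4.14

CH3COOH ⇌ CH3COO- + H+
Ka = 10^(−4.77) = 1.70 × 10^-5
Ka = [H+]²/(0.00038 − [H+]) = 1.70 × 10^-5
The 5% rule fails; solving [H+]² + Ka·[H+] − Ka·C₀ = 0 exactly:
[H+] = (−Ka + √(Ka² + 4·Ka·C₀))/2 = 7.23 × 10^-5 M
pH = −log[H+] = −log(7.23 × 10^-5) = 4.14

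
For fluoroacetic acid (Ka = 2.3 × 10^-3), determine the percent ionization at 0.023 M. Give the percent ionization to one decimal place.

FCH2COOH ⇌ FCH2COO- + H+; let x = [H+] at equilibrium.
Ka = x²/(C₀ − x); solving the quadratic gives x = 6.21 × 10^-3 M.
Fraction ionized = 6.21 × 10^-3 / 0.023 = 0.2700 → 27.0%

27.0%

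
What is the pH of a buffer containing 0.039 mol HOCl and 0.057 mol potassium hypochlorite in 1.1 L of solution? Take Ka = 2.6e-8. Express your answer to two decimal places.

pH = 7.75

pKa = −log(2.6 × 10^-8) = 7.585
Using pH = pKa + log([base]/[acid]) with [base]/[acid] = 0.057/0.039:
pH = 7.585 + (+0.165) = 7.75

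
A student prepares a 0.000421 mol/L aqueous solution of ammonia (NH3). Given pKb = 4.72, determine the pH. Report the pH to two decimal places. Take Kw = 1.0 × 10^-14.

NH3 + H2O ⇌ NH4+ + OH-
Kb = 10^(−4.72) = 1.91 × 10^-5
From the ICE table, Kb = x²/(0.000421 − x) = 1.91 × 10^-5.
x is not negligible relative to C₀; solve x² + 1.91e-05·x − 8.04e-09 = 0.
x = [−1.91e-05 + √(1.91e-05² + 3.22e-08)]/2 = 8.06 × 10^-5 M
pOH = 4.09, so pH = 14.00 − pOH = 9.91

pH = 9.91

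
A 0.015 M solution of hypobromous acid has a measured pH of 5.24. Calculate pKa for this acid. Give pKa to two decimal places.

pKa = 8.66

[H+] = 10^(-5.24) = 5.75 × 10^-6 M
At equilibrium [HA] = 0.015 − 5.75 × 10^-6 = 1.50 × 10^-2 M
Ka = [H+][A-]/[HA] = (5.75 × 10^-6)² / 1.50 × 10^-2 = 2.20 × 10^-9
pKa = -log(2.20 × 10^-9) = 8.66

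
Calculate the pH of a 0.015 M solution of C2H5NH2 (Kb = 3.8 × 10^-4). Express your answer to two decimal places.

C2H5NH2 + H2O ⇌ C2H5NH3+ + OH-
From the ICE table, Kb = [OH-]²/(0.015 − [OH-]) = 3.8 × 10^-4.
Here C₀/Kb ≈ 39.5, so the small-[OH-] approximation fails. Use the quadratic:
[OH-] = (−Kb + √(Kb² + 4·Kb·C₀))/2 = 2.21 × 10^-3 M
pOH = 2.66, so pH = 14.00 − pOH = 11.34

pH = 11.34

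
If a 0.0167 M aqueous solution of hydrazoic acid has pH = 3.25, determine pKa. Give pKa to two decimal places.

pKa = 4.71

[H+] = 10^(-3.25) = 5.62 × 10^-4 M
At equilibrium [HA] = 0.0167 − 5.62 × 10^-4 = 1.61 × 10^-2 M
Ka = [H+][A-]/[HA] = (5.62 × 10^-4)² / 1.61 × 10^-2 = 1.96 × 10^-5
pKa = -log(1.96 × 10^-5) = 4.71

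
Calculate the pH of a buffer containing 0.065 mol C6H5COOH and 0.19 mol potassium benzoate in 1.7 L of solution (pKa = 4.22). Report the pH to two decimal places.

Using pH = pKa + log([base]/[acid]) with [base]/[acid] = 0.19/0.065:
pH = 4.22 + (+0.466) = 4.69

pH = 4.69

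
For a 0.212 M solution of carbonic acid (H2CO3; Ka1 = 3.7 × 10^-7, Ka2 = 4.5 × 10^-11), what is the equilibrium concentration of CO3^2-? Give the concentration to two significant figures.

4.5 × 10^-11 M

First ionization gives [H+] ≈ [HCO3-] = 2.80 × 10^-4 M.
Second step: Ka2 = [H+][CO3^2-]/[HCO3-] ≈ [CO3^2-] (since [H+] ≈ [HCO3-]).
So [CO3^2-] ≈ Ka2.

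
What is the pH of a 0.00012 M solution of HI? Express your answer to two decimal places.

HI is a strong acid and dissociates completely, so [H+] = 0.00012 M.
pH = -log(0.00012) = 3.92

pH = 3.92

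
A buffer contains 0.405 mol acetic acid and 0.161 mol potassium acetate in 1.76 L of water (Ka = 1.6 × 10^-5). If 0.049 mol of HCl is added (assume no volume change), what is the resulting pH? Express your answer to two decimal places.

pH = 4.19

After neutralization: n(CH3COOH) = 0.454 mol, n(CH3COO-) = 0.112 mol.
pKa = −log(1.6 × 10^-5) = 4.796
pH = pKa + log(n_CH3COO-/n_CH3COOH) = 4.796 + log(0.112/0.454) = 4.796 + (-0.608)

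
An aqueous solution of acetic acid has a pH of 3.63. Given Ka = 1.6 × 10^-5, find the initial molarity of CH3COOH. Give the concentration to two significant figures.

[H+] = 10^(-3.63) = 2.34 × 10^-4 M = x
Ka = x²/(C₀ − x) ⇒ C₀ = x + x²/Ka
C₀ = 2.34 × 10^-4 + (2.34 × 10^-4)²/(1.6 × 10^-5) = 3.66 × 10^-3 M

C₀ = 3.7 × 10^-3 M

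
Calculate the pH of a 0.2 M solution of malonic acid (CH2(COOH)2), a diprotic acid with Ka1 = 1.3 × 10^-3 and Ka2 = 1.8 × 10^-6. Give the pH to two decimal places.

pH = 1.81

Ka1 ≫ Ka2, so treat the first dissociation as the only significant source of H+.
Ka1 = x²/(0.2 − x) = 1.3 × 10^-3
Solving the quadratic: x = (−Ka1 + √(Ka1² + 4·Ka1·C₀))/2 = 1.55 × 10^-2 M
pH = −log(1.55 × 10^-2) = 1.81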